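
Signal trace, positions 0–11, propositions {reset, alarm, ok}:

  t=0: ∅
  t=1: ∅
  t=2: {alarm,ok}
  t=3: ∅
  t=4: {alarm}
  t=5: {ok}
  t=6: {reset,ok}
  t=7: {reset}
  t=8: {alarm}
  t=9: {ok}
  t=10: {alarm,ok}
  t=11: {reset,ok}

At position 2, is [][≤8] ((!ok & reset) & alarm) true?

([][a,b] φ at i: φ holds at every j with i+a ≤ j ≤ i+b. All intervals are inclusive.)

Does not hold

Check ((!ok & reset) & alarm) at every j in [2,10]:
  j=2: false
  j=3: false
  j=4: false
  j=5: false
  j=6: false
  j=7: false
  j=8: false
  j=9: false
  j=10: false
Fails at j=2 → formula fails.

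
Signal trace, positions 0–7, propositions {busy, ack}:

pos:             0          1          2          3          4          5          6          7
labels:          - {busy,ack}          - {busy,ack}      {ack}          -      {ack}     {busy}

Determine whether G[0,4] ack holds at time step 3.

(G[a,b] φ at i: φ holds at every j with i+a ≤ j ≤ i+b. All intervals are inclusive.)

Check ack at every j in [3,7]:
  j=3: true
  j=4: true
  j=5: false
  j=6: true
  j=7: false
Fails at j=5 → formula fails.

False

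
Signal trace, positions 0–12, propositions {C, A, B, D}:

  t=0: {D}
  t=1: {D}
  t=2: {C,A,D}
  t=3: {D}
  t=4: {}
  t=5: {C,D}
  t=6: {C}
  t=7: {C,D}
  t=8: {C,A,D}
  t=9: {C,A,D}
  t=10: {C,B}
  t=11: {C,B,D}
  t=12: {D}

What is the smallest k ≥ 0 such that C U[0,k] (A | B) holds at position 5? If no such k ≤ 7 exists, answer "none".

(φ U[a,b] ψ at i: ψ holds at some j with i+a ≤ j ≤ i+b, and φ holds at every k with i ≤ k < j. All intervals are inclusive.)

3

Need earliest j ≥ 5 with (A | B), and C at every k in [5,j-1].
  j=5: rhs fails.
  j=6: rhs fails.
  j=7: rhs fails.
  j=8: rhs holds; lhs holds on [5,7]. k = 3.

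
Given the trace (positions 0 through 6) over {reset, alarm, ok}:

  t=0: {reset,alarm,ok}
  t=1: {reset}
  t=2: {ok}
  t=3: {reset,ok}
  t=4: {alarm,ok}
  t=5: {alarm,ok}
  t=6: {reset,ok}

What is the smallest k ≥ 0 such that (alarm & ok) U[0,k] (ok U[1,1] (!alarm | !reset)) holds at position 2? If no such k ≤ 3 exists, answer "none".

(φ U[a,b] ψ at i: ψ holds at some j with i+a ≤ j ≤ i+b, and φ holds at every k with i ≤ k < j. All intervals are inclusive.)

0

Need earliest j ≥ 2 with (ok U[1,1] (!alarm | !reset)), and (alarm & ok) at every k in [2,j-1].
  j=2: rhs holds (empty prefix). k = 0.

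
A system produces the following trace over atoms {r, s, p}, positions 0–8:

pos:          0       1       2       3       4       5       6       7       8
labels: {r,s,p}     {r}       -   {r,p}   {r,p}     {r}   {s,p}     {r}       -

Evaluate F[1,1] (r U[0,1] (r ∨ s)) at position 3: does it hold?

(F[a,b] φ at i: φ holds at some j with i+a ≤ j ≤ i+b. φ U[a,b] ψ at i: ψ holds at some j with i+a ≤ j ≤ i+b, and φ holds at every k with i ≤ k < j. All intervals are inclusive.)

Check (r U[0,1] (r ∨ s)) at each j in [4,4]:
  j=4: holds
Found at j=4 → formula holds.

True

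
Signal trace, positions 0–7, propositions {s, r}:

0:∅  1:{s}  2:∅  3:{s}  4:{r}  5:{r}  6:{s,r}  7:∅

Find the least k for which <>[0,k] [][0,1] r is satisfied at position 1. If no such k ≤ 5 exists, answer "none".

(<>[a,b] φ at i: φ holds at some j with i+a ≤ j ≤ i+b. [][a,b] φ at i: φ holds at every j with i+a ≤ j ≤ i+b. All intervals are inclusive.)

Scan j = 1,2,… for [][0,1] r:
  j=1: fails
  j=2: fails
  j=3: fails
  j=4: holds
First hit at j=4, so smallest k = 4-1 = 3.

3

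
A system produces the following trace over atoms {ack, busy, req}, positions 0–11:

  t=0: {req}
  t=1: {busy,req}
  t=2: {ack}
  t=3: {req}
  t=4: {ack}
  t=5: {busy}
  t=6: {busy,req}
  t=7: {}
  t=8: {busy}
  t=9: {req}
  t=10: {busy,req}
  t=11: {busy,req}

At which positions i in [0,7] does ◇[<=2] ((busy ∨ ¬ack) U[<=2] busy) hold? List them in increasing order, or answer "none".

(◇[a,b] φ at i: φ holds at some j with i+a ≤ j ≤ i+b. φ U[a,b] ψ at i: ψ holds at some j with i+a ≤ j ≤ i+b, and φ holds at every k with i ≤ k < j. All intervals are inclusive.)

Evaluate at each i in [0,7]:
  i=0: ✓ (witness j=0)
  i=1: ✓ (witness j=1)
  i=2: ✗ (none in [2,4])
  i=3: ✓ (witness j=5)
  i=4: ✓ (witness j=5)
  i=5: ✓ (witness j=5)
  i=6: ✓ (witness j=6)
  i=7: ✓ (witness j=7)

0, 1, 3, 4, 5, 6, 7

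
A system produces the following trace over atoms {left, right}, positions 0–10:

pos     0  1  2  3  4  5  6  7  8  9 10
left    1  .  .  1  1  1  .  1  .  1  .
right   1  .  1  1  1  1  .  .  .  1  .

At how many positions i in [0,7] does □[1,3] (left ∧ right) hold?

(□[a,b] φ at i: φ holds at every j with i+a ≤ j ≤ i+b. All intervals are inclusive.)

Evaluate at each i in [0,7]:
  i=0: ✗ (fails at j=1)
  i=1: ✗ (fails at j=2)
  i=2: ✓ (all of [3,5])
  i=3: ✗ (fails at j=6)
  i=4: ✗ (fails at j=6)
  i=5: ✗ (fails at j=6)
  i=6: ✗ (fails at j=7)
  i=7: ✗ (fails at j=8)
Positions where it holds: {2} → 1.

1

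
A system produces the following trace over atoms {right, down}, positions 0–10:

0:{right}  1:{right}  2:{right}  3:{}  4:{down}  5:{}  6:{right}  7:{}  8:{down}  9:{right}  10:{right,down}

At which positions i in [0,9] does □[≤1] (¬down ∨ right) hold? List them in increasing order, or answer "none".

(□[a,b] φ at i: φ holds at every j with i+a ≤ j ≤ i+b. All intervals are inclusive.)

Evaluate at each i in [0,9]:
  i=0: ✓ (all of [0,1])
  i=1: ✓ (all of [1,2])
  i=2: ✓ (all of [2,3])
  i=3: ✗ (fails at j=4)
  i=4: ✗ (fails at j=4)
  i=5: ✓ (all of [5,6])
  i=6: ✓ (all of [6,7])
  i=7: ✗ (fails at j=8)
  i=8: ✗ (fails at j=8)
  i=9: ✓ (all of [9,10])

0, 1, 2, 5, 6, 9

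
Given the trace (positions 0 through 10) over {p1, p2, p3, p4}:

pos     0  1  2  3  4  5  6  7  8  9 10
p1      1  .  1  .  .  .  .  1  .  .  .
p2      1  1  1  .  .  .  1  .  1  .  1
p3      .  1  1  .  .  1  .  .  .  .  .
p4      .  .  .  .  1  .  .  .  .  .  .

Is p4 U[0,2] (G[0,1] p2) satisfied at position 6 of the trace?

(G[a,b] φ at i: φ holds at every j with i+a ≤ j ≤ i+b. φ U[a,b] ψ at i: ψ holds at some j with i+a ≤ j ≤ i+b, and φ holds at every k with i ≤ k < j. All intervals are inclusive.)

Need some j in [6,8] with G[0,1] p2, and p4 at every k in [6,j-1].
  j=6: G[0,1] p2 — fails at 7.
  j=7: G[0,1] p2 — fails at 7.
  j=8: G[0,1] p2 — fails at 9.
No j in the window works → until fails.

Does not hold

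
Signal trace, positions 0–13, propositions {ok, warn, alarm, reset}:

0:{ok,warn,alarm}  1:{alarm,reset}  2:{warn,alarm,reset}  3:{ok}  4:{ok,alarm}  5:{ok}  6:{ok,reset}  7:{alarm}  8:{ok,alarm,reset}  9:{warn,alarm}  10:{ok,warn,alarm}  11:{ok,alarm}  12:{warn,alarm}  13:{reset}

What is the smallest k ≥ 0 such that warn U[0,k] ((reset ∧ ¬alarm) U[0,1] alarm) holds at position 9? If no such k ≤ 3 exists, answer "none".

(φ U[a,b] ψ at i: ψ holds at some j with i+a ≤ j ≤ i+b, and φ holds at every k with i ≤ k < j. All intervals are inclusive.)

Need earliest j ≥ 9 with ((reset ∧ ¬alarm) U[0,1] alarm), and warn at every k in [9,j-1].
  j=9: rhs holds (empty prefix). k = 0.

0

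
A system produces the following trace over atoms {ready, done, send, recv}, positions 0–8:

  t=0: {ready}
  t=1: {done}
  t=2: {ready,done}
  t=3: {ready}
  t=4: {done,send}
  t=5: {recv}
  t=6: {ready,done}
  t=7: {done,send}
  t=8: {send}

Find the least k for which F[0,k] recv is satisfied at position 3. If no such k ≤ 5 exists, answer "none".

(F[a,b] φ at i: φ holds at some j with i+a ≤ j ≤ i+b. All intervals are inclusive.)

Scan j = 3,4,… for recv:
  j=3: fails
  j=4: fails
  j=5: holds
First hit at j=5, so smallest k = 5-3 = 2.

2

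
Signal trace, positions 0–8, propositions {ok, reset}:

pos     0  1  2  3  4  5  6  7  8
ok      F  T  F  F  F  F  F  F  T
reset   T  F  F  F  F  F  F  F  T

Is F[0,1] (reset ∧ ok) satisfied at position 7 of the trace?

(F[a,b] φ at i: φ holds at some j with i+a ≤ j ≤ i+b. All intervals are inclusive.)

Holds

Check (reset ∧ ok) at each j in [7,8]:
  j=7: false
  j=8: true
Found at j=8 → formula holds.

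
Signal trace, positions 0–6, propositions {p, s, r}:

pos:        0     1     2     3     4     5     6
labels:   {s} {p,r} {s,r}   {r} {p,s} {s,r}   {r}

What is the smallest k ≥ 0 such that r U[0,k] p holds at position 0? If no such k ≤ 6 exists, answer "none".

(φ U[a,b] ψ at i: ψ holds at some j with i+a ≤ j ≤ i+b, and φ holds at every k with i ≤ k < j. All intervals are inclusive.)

Need earliest j ≥ 0 with p, and r at every k in [0,j-1].
  j=0: rhs fails.
  j=1: rhs holds but lhs fails at k=0.
  j=2: rhs fails.
  j=3: rhs fails.
  j=4: rhs holds but lhs fails at k=0.
  j=5: rhs fails.
  j=6: rhs fails.
No witness within the range → none.

none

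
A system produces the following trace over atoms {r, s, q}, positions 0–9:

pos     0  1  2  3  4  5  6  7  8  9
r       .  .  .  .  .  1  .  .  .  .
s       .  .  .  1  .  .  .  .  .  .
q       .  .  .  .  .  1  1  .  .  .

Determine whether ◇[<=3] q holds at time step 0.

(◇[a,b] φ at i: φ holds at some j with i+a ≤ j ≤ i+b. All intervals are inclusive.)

Check q at each j in [0,3]:
  j=0: false
  j=1: false
  j=2: false
  j=3: false
No position in the window satisfies it → formula fails.

False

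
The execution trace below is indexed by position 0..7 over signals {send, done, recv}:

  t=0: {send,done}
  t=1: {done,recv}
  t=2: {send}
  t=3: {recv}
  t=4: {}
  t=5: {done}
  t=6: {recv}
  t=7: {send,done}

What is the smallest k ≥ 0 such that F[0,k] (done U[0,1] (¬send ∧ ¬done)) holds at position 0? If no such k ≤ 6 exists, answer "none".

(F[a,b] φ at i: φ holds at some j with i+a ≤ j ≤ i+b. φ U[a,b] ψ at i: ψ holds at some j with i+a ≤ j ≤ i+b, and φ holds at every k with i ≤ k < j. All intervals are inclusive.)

Scan j = 0,1,… for (done U[0,1] (¬send ∧ ¬done)):
  j=0: fails
  j=1: fails
  j=2: fails
  j=3: holds
First hit at j=3, so smallest k = 3-0 = 3.

3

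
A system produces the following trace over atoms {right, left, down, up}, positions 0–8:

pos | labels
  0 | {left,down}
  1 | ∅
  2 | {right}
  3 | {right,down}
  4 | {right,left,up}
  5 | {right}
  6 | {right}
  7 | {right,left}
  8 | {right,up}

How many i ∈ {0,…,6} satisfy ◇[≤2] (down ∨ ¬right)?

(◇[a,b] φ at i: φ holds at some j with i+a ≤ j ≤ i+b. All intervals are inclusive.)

Evaluate at each i in [0,6]:
  i=0: ✓ (witness j=0)
  i=1: ✓ (witness j=1)
  i=2: ✓ (witness j=3)
  i=3: ✓ (witness j=3)
  i=4: ✗ (none in [4,6])
  i=5: ✗ (none in [5,7])
  i=6: ✗ (none in [6,8])
Positions where it holds: {0, 1, 2, 3} → 4.

4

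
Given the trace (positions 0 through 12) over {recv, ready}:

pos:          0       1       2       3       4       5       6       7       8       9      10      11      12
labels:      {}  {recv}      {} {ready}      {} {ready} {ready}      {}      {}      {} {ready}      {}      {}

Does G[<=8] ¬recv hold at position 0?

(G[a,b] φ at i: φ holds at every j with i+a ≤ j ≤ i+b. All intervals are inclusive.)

Does not hold

Check ¬recv at every j in [0,8]:
  j=0: true
  j=1: false
  j=2: true
  j=3: true
  j=4: true
  j=5: true
  j=6: true
  j=7: true
  j=8: true
Fails at j=1 → formula fails.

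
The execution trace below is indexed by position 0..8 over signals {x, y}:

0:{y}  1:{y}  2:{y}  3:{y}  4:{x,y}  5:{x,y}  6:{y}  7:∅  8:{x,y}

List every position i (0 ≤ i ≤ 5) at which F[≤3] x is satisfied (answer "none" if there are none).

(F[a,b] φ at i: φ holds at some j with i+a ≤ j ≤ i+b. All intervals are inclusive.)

Evaluate at each i in [0,5]:
  i=0: ✗ (none in [0,3])
  i=1: ✓ (witness j=4)
  i=2: ✓ (witness j=4)
  i=3: ✓ (witness j=4)
  i=4: ✓ (witness j=4)
  i=5: ✓ (witness j=5)

1, 2, 3, 4, 5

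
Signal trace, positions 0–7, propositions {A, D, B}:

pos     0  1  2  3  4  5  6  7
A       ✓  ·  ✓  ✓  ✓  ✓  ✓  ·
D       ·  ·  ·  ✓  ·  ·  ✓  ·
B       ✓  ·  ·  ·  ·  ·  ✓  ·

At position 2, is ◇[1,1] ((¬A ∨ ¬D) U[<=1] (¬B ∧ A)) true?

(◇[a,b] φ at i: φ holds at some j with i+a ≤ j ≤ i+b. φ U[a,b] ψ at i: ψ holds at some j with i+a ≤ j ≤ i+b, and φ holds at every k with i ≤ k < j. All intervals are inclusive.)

Check ((¬A ∨ ¬D) U[<=1] (¬B ∧ A)) at each j in [3,3]:
  j=3: holds
Found at j=3 → formula holds.

Holds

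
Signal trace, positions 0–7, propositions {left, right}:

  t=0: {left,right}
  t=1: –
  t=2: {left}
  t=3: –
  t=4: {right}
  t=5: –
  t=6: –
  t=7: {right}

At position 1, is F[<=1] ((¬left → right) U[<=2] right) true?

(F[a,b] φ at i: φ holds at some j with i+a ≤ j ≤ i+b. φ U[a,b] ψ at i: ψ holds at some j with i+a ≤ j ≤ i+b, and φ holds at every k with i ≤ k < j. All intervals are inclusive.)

False

Check ((¬left → right) U[<=2] right) at each j in [1,2]:
  j=1: fails
  j=2: fails
No position in the window satisfies it → formula fails.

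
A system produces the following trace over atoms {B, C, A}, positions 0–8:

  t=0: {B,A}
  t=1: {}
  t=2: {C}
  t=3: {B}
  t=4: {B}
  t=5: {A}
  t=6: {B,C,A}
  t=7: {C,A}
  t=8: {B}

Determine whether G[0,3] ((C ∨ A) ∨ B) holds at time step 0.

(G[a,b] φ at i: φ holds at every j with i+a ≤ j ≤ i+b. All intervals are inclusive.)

False

Check ((C ∨ A) ∨ B) at every j in [0,3]:
  j=0: true
  j=1: false
  j=2: true
  j=3: true
Fails at j=1 → formula fails.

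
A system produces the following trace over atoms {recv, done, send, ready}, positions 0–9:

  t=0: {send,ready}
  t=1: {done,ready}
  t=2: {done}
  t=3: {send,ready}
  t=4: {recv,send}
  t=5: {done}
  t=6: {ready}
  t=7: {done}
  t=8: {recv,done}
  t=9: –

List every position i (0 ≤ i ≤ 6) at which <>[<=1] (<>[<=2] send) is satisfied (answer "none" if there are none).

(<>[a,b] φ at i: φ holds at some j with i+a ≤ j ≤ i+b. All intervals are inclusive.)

Evaluate at each i in [0,6]:
  i=0: ✓ (witness j=0)
  i=1: ✓ (witness j=1)
  i=2: ✓ (witness j=2)
  i=3: ✓ (witness j=3)
  i=4: ✓ (witness j=4)
  i=5: ✗ (none in [5,6])
  i=6: ✗ (none in [6,7])

0, 1, 2, 3, 4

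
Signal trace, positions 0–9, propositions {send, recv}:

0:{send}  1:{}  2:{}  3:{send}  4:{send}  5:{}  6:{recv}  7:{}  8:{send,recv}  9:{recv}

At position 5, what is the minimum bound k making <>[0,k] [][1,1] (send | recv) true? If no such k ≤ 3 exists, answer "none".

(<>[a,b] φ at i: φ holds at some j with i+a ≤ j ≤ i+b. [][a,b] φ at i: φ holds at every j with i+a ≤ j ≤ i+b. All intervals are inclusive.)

0

Scan j = 5,6,… for [][1,1] (send | recv):
  j=5: holds
First hit at j=5, so smallest k = 5-5 = 0.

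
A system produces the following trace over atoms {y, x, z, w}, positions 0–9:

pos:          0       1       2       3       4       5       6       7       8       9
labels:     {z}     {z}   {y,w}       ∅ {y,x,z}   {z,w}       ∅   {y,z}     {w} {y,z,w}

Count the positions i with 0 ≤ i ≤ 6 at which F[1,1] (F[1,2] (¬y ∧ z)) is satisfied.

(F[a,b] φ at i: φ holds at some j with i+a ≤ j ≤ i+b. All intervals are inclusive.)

Evaluate at each i in [0,6]:
  i=0: ✗ (none in [1,1])
  i=1: ✗ (none in [2,2])
  i=2: ✓ (witness j=3)
  i=3: ✓ (witness j=4)
  i=4: ✗ (none in [5,5])
  i=5: ✗ (none in [6,6])
  i=6: ✗ (none in [7,7])
Positions where it holds: {2, 3} → 2.

2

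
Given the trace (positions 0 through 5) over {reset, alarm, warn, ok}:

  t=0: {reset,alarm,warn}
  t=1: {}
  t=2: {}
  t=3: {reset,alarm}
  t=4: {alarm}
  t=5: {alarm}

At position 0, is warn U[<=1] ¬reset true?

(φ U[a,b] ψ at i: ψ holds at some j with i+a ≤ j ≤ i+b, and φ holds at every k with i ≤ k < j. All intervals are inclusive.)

Holds

Need some j in [0,1] with ¬reset, and warn at every k in [0,j-1].
  j=0: ¬reset false.
  j=1: ¬reset holds; warn holds at every k in [0,0] → satisfied.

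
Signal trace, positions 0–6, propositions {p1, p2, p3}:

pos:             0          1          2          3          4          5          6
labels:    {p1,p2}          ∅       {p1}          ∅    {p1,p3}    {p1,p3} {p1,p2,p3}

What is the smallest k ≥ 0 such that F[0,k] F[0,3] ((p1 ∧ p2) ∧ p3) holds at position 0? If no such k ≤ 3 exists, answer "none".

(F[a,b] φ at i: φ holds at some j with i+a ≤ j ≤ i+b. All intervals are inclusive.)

3

Scan j = 0,1,… for F[0,3] ((p1 ∧ p2) ∧ p3):
  j=0: fails
  j=1: fails
  j=2: fails
  j=3: holds
First hit at j=3, so smallest k = 3-0 = 3.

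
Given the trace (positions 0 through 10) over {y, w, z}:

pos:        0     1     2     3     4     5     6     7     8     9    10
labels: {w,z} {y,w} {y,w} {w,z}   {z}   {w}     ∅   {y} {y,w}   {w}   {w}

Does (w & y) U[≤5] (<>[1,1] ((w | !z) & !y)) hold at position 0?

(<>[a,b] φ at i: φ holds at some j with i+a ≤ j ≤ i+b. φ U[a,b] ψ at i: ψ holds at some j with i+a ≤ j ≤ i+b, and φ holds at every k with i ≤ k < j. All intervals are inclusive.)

False

Need some j in [0,5] with <>[1,1] ((w | !z) & !y), and (w & y) at every k in [0,j-1].
  j=0: <>[1,1] ((w | !z) & !y) — fails (none in [1,1]).
  j=1: <>[1,1] ((w | !z) & !y) — fails (none in [2,2]).
  j=2: <>[1,1] ((w | !z) & !y) holds, but (w & y) fails at k=0 → not this j.
  j=3: <>[1,1] ((w | !z) & !y) — fails (none in [4,4]).
  j=4: <>[1,1] ((w | !z) & !y) holds, but (w & y) fails at k=0 → not this j.
  j=5: <>[1,1] ((w | !z) & !y) holds, but (w & y) fails at k=0 → not this j.
No j in the window works → until fails.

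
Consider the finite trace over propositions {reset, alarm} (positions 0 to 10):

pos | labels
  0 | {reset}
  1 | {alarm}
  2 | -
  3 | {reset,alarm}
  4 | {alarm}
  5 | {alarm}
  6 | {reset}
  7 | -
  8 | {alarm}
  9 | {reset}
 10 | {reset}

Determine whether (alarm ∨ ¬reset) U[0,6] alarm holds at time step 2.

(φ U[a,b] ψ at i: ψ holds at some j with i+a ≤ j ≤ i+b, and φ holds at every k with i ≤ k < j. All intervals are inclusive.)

Need some j in [2,8] with alarm, and (alarm ∨ ¬reset) at every k in [2,j-1].
  j=2: alarm false.
  j=3: alarm holds; (alarm ∨ ¬reset) holds at every k in [2,2] → satisfied.

True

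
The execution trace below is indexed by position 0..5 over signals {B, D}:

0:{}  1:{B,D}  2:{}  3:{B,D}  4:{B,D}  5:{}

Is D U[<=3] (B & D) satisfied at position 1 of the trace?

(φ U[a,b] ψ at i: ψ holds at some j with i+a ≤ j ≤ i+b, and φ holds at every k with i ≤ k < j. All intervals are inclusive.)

Holds

Need some j in [1,4] with (B & D), and D at every k in [1,j-1].
  j=1: (B & D) holds; no prefix to check → satisfied.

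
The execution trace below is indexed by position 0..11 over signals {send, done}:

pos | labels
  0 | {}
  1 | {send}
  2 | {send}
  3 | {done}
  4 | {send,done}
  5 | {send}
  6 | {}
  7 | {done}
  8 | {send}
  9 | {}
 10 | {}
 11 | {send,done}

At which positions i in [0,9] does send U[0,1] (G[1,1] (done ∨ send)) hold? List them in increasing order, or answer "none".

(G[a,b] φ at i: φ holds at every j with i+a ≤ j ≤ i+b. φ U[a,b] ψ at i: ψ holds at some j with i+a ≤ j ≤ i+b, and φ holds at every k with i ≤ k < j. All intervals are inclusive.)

Evaluate at each i in [0,9]:
  i=0: ✓ (rhs at j=0)
  i=1: ✓ (rhs at j=1)
  i=2: ✓ (rhs at j=2)
  i=3: ✓ (rhs at j=3)
  i=4: ✓ (rhs at j=4)
  i=5: ✓ (rhs at j=6; lhs holds on [5,5])
  i=6: ✓ (rhs at j=6)
  i=7: ✓ (rhs at j=7)
  i=8: ✗ (no rhs in [8,9])
  i=9: ✗ (lhs fails at k=9 before rhs at j=10)

0, 1, 2, 3, 4, 5, 6, 7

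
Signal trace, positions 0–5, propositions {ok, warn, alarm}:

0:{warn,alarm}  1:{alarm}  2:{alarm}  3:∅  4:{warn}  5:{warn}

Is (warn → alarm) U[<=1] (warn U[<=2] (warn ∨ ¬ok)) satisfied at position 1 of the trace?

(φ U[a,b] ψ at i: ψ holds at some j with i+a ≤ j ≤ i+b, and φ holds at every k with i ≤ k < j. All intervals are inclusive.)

Yes

Need some j in [1,2] with (warn U[<=2] (warn ∨ ¬ok)), and (warn → alarm) at every k in [1,j-1].
  j=1: (warn U[<=2] (warn ∨ ¬ok)) holds; no prefix to check → satisfied.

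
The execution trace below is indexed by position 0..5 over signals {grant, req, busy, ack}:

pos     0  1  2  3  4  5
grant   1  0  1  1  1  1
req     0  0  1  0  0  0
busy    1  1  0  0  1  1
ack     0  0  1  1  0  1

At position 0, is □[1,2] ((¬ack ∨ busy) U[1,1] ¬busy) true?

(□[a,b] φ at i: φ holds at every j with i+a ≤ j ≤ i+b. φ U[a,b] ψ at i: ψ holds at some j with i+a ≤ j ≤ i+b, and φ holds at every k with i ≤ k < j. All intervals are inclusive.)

False

Check ((¬ack ∨ busy) U[1,1] ¬busy) at every j in [1,2]:
  j=1: holds
  j=2: fails
Fails at j=2 → formula fails.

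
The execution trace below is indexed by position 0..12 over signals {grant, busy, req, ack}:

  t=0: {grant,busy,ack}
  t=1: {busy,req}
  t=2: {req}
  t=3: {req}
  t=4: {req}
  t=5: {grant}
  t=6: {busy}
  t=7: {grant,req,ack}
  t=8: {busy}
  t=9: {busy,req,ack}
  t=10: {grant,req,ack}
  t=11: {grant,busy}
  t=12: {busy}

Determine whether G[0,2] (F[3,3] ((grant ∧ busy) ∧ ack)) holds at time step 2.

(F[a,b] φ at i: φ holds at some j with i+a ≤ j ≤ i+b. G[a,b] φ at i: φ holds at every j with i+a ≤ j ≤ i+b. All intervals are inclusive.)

Check F[3,3] ((grant ∧ busy) ∧ ack) at every j in [2,4]:
  j=2: fails (none in [5,5])
  j=3: fails (none in [6,6])
  j=4: fails (none in [7,7])
Fails at j=2 → formula fails.

No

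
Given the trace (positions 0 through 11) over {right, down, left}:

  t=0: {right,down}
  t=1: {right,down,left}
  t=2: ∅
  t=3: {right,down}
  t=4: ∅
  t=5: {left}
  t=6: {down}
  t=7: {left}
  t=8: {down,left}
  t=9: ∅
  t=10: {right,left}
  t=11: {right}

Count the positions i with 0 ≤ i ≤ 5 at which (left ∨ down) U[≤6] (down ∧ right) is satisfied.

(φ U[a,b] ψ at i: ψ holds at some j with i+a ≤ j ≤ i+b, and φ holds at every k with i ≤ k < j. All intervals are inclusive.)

Evaluate at each i in [0,5]:
  i=0: ✓ (rhs at j=0)
  i=1: ✓ (rhs at j=1)
  i=2: ✗ (lhs fails at k=2 before rhs at j=3)
  i=3: ✓ (rhs at j=3)
  i=4: ✗ (no rhs in [4,10])
  i=5: ✗ (no rhs in [5,11])
Positions where it holds: {0, 1, 3} → 3.

3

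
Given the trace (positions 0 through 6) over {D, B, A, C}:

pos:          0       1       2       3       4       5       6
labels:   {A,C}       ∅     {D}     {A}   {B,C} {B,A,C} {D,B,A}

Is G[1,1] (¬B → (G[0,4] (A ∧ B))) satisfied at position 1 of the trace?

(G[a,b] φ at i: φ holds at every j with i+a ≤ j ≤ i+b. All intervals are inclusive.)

False

Check (¬B → (G[0,4] (A ∧ B))) at every j in [2,2]:
  j=2: antecedent true; consequent fails at 2 → ✗
Fails at j=2 → formula fails.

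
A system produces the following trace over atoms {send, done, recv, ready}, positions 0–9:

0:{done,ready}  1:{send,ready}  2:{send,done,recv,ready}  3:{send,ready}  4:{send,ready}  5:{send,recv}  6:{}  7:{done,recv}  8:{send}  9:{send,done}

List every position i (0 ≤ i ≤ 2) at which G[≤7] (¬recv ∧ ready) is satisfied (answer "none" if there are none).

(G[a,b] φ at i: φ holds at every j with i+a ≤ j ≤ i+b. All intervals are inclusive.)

Evaluate at each i in [0,2]:
  i=0: ✗ (fails at j=2)
  i=1: ✗ (fails at j=2)
  i=2: ✗ (fails at j=2)

none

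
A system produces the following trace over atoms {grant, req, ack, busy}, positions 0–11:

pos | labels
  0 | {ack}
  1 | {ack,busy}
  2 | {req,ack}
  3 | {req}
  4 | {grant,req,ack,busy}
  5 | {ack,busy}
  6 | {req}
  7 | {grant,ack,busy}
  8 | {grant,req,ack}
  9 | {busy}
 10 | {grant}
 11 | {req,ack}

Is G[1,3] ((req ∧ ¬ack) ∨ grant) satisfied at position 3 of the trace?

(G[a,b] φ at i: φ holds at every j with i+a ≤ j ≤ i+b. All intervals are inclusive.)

No

Check ((req ∧ ¬ack) ∨ grant) at every j in [4,6]:
  j=4: true
  j=5: false
  j=6: true
Fails at j=5 → formula fails.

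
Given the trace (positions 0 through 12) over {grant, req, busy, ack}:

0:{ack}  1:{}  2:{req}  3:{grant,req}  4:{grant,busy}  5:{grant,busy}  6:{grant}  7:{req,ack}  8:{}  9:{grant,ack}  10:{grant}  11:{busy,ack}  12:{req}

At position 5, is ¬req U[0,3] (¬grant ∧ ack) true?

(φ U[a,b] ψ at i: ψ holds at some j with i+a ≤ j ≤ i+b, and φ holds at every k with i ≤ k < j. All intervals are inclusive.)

Need some j in [5,8] with (¬grant ∧ ack), and ¬req at every k in [5,j-1].
  j=5: (¬grant ∧ ack) false.
  j=6: (¬grant ∧ ack) false.
  j=7: (¬grant ∧ ack) holds; ¬req holds at every k in [5,6] → satisfied.

Yes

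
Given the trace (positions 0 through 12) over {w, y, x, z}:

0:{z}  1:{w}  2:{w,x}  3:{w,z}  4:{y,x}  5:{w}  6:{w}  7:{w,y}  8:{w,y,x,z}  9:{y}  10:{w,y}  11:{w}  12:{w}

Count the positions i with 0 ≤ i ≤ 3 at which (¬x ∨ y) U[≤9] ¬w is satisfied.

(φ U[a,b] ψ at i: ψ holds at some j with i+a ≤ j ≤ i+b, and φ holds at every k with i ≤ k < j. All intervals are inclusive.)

2

Evaluate at each i in [0,3]:
  i=0: ✓ (rhs at j=0)
  i=1: ✗ (lhs fails at k=2 before rhs at j=4)
  i=2: ✗ (lhs fails at k=2 before rhs at j=4)
  i=3: ✓ (rhs at j=4; lhs holds on [3,3])
Positions where it holds: {0, 3} → 2.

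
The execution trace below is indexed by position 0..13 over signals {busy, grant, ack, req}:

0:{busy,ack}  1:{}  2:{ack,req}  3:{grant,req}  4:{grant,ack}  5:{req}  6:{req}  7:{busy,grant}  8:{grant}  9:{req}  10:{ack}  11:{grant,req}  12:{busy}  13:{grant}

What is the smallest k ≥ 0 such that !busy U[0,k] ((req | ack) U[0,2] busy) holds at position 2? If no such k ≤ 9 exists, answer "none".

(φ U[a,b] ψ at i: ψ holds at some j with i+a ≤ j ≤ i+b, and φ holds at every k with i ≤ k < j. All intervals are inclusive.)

3

Need earliest j ≥ 2 with ((req | ack) U[0,2] busy), and !busy at every k in [2,j-1].
  j=2: rhs fails.
  j=3: rhs fails.
  j=4: rhs fails.
  j=5: rhs holds; lhs holds on [2,4]. k = 3.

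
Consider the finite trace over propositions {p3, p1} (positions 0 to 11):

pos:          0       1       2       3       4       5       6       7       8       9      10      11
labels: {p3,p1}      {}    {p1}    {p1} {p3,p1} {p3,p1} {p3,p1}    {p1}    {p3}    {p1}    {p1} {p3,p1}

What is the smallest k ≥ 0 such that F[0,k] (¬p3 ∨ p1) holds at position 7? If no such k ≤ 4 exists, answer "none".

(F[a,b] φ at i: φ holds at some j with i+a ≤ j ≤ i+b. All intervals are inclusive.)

Scan j = 7,8,… for (¬p3 ∨ p1):
  j=7: holds
First hit at j=7, so smallest k = 7-7 = 0.

0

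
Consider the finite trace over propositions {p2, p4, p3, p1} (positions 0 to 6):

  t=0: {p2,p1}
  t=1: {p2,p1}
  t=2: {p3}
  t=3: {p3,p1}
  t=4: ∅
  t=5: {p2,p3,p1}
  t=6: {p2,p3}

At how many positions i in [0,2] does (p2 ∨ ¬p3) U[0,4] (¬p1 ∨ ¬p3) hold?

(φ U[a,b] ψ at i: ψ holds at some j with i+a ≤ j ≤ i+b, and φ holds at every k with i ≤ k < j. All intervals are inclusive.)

3

Evaluate at each i in [0,2]:
  i=0: ✓ (rhs at j=0)
  i=1: ✓ (rhs at j=1)
  i=2: ✓ (rhs at j=2)
Positions where it holds: {0, 1, 2} → 3.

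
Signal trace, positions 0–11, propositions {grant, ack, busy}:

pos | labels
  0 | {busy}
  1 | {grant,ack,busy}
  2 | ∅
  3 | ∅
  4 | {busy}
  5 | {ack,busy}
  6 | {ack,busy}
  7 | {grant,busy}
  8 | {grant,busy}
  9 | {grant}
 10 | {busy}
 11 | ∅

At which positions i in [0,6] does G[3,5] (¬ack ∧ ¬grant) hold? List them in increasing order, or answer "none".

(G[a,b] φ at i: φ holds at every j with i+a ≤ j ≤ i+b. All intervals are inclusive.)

none

Evaluate at each i in [0,6]:
  i=0: ✗ (fails at j=5)
  i=1: ✗ (fails at j=5)
  i=2: ✗ (fails at j=5)
  i=3: ✗ (fails at j=6)
  i=4: ✗ (fails at j=7)
  i=5: ✗ (fails at j=8)
  i=6: ✗ (fails at j=9)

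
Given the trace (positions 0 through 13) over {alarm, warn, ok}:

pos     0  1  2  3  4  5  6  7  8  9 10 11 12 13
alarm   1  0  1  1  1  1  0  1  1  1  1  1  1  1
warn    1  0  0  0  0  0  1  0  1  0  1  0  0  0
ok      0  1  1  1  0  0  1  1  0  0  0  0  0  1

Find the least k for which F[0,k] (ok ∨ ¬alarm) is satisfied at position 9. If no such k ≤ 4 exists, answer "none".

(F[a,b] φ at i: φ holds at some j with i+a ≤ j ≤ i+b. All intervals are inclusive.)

Scan j = 9,10,… for (ok ∨ ¬alarm):
  j=9: fails
  j=10: fails
  j=11: fails
  j=12: fails
  j=13: holds
First hit at j=13, so smallest k = 13-9 = 4.

4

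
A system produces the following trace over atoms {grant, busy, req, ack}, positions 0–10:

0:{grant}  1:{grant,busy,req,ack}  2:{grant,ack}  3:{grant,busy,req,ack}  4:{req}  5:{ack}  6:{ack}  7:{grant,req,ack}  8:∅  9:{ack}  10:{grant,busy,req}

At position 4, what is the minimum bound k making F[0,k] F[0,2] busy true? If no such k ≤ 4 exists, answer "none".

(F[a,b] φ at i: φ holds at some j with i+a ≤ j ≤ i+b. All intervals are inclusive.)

Scan j = 4,5,… for F[0,2] busy:
  j=4: fails
  j=5: fails
  j=6: fails
  j=7: fails
  j=8: holds
First hit at j=8, so smallest k = 8-4 = 4.

4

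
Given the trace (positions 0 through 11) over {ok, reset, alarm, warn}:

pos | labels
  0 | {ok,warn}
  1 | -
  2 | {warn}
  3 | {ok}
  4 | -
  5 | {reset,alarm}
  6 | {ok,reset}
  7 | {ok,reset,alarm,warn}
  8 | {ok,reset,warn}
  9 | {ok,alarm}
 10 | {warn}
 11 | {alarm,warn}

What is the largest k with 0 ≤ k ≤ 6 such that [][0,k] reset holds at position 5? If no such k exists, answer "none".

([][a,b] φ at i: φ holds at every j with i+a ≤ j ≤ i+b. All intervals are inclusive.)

reset must hold from j=5 onward; find where it first fails.
  j=5: holds
  j=6: holds
  j=7: holds
  j=8: holds
  j=9: fails
Holds on [5,8], so largest k = 3.

3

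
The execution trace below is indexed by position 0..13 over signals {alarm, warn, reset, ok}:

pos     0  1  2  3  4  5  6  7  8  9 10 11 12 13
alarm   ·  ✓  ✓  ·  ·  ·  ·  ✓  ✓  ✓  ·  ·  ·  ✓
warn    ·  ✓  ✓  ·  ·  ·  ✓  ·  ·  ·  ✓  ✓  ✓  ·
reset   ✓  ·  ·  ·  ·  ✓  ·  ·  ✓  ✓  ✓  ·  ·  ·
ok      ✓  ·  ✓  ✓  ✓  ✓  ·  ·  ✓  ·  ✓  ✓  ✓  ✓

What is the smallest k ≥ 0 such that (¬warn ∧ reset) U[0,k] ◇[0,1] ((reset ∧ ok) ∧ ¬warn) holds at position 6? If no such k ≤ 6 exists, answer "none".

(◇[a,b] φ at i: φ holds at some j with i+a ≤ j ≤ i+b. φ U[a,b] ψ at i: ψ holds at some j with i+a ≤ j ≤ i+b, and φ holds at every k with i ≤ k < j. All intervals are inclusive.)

none

Need earliest j ≥ 6 with ◇[0,1] ((reset ∧ ok) ∧ ¬warn), and (¬warn ∧ reset) at every k in [6,j-1].
  j=6: rhs fails.
  j=7: rhs holds but lhs fails at k=6.
  j=8: rhs holds but lhs fails at k=6.
  j=9: rhs fails.
  j=10: rhs fails.
  j=11: rhs fails.
  j=12: rhs fails.
No witness within the range → none.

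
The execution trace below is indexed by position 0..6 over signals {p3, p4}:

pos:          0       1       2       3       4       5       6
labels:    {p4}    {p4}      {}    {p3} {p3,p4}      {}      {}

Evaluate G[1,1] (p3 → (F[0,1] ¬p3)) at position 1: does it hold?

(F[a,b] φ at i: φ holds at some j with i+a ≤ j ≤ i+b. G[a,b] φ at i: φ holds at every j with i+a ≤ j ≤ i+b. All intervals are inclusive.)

Yes

Check (p3 → (F[0,1] ¬p3)) at every j in [2,2]:
  j=2: antecedent false → ✓
All positions satisfy it → formula holds.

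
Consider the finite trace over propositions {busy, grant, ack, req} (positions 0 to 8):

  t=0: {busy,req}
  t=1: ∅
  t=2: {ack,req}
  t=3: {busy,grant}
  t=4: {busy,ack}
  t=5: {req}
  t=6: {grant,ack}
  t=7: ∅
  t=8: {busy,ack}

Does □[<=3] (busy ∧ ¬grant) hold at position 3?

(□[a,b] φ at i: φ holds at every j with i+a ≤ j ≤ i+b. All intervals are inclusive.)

False

Check (busy ∧ ¬grant) at every j in [3,6]:
  j=3: false
  j=4: true
  j=5: false
  j=6: false
Fails at j=3 → formula fails.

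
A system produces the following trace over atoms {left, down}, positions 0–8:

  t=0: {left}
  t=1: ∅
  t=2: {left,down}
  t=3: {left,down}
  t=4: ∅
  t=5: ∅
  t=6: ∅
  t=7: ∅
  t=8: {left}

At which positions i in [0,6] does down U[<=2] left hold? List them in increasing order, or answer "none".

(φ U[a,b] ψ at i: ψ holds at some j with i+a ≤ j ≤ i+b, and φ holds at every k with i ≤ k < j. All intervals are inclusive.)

0, 2, 3

Evaluate at each i in [0,6]:
  i=0: ✓ (rhs at j=0)
  i=1: ✗ (lhs fails at k=1 before rhs at j=2)
  i=2: ✓ (rhs at j=2)
  i=3: ✓ (rhs at j=3)
  i=4: ✗ (no rhs in [4,6])
  i=5: ✗ (no rhs in [5,7])
  i=6: ✗ (lhs fails at k=6 before rhs at j=8)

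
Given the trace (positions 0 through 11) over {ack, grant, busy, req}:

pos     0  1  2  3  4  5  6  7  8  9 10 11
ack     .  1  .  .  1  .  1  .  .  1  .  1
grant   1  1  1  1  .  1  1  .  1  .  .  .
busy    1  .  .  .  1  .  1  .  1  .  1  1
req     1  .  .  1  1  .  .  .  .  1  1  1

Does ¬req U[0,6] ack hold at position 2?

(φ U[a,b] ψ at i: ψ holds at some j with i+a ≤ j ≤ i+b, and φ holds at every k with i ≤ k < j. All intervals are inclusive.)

Need some j in [2,8] with ack, and ¬req at every k in [2,j-1].
  j=2: ack false.
  j=3: ack false.
  j=4: ack holds, but ¬req fails at k=3 → not this j.
  j=5: ack false.
  j=6: ack holds, but ¬req fails at k=3 → not this j.
  j=7: ack false.
  j=8: ack false.
No j in the window works → until fails.

False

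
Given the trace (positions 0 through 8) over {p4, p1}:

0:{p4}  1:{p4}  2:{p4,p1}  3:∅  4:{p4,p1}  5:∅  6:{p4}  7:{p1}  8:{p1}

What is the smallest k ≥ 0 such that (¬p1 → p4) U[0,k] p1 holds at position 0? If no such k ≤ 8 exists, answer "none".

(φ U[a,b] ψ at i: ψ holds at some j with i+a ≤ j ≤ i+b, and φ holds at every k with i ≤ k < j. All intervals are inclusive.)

2

Need earliest j ≥ 0 with p1, and (¬p1 → p4) at every k in [0,j-1].
  j=0: rhs fails.
  j=1: rhs fails.
  j=2: rhs holds; lhs holds on [0,1]. k = 2.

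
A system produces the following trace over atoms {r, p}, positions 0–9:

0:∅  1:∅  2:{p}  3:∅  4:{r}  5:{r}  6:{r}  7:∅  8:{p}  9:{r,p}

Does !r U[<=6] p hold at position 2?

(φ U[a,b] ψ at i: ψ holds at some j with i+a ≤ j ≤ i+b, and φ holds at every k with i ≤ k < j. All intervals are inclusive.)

Holds

Need some j in [2,8] with p, and !r at every k in [2,j-1].
  j=2: p holds; no prefix to check → satisfied.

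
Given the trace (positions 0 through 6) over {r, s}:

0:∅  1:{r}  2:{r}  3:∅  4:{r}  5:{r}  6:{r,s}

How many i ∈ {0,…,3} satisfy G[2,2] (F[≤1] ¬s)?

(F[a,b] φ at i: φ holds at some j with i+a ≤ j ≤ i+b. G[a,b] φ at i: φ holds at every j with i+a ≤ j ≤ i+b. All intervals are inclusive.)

Evaluate at each i in [0,3]:
  i=0: ✓ (all of [2,2])
  i=1: ✓ (all of [3,3])
  i=2: ✓ (all of [4,4])
  i=3: ✓ (all of [5,5])
Positions where it holds: {0, 1, 2, 3} → 4.

4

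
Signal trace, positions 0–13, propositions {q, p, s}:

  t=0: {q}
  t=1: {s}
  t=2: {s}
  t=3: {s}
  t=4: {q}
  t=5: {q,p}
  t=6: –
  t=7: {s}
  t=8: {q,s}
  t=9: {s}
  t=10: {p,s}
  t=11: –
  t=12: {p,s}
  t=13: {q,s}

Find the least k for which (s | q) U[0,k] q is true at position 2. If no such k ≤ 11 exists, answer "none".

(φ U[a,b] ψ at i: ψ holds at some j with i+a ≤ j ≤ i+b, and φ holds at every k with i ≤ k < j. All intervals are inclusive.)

2

Need earliest j ≥ 2 with q, and (s | q) at every k in [2,j-1].
  j=2: rhs fails.
  j=3: rhs fails.
  j=4: rhs holds; lhs holds on [2,3]. k = 2.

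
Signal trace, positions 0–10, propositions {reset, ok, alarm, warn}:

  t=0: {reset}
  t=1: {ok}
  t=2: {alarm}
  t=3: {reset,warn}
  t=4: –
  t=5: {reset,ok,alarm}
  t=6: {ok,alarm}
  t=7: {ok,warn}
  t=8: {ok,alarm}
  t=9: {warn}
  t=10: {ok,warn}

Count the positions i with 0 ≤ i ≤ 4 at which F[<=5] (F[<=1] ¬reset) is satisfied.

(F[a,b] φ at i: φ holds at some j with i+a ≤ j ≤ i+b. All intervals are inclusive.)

Evaluate at each i in [0,4]:
  i=0: ✓ (witness j=0)
  i=1: ✓ (witness j=1)
  i=2: ✓ (witness j=2)
  i=3: ✓ (witness j=3)
  i=4: ✓ (witness j=4)
Positions where it holds: {0, 1, 2, 3, 4} → 5.

5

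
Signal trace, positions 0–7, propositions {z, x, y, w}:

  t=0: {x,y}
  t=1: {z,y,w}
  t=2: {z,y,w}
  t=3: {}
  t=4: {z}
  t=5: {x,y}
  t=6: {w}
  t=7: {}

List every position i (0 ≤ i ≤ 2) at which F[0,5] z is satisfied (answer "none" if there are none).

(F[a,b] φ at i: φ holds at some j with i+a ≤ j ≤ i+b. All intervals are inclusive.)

0, 1, 2

Evaluate at each i in [0,2]:
  i=0: ✓ (witness j=1)
  i=1: ✓ (witness j=1)
  i=2: ✓ (witness j=2)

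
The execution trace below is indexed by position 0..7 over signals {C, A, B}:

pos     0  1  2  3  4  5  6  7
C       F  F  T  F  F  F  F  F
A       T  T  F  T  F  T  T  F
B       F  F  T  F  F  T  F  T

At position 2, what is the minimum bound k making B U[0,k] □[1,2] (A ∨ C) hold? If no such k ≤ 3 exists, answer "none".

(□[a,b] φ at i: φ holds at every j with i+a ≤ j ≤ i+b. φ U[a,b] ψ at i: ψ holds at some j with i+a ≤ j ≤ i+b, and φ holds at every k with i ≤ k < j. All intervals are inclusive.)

none

Need earliest j ≥ 2 with □[1,2] (A ∨ C), and B at every k in [2,j-1].
  j=2: rhs fails.
  j=3: rhs fails.
  j=4: rhs holds but lhs fails at k=3.
  j=5: rhs fails.
No witness within the range → none.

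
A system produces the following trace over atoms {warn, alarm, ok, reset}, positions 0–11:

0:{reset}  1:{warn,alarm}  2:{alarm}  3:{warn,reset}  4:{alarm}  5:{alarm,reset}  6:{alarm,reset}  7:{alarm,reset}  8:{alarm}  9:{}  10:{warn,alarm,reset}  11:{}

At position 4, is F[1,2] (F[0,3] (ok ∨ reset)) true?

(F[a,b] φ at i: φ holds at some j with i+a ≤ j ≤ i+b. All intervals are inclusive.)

Yes

Check F[0,3] (ok ∨ reset) at each j in [5,6]:
  j=5: holds (witness at 5)
  j=6: holds (witness at 6)
Found at j=5 → formula holds.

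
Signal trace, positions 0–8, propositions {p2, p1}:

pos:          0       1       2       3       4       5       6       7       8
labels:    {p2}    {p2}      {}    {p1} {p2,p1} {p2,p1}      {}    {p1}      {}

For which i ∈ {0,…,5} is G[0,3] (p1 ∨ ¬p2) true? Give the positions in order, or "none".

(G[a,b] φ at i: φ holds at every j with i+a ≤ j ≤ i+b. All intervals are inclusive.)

Evaluate at each i in [0,5]:
  i=0: ✗ (fails at j=0)
  i=1: ✗ (fails at j=1)
  i=2: ✓ (all of [2,5])
  i=3: ✓ (all of [3,6])
  i=4: ✓ (all of [4,7])
  i=5: ✓ (all of [5,8])

2, 3, 4, 5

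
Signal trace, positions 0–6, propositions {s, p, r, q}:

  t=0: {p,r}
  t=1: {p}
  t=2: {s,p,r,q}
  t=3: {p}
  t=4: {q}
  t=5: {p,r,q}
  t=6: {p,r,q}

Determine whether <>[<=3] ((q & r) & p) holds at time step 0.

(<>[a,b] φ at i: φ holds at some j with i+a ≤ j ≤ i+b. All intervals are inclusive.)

Check ((q & r) & p) at each j in [0,3]:
  j=0: false
  j=1: false
  j=2: true
  j=3: false
Found at j=2 → formula holds.

True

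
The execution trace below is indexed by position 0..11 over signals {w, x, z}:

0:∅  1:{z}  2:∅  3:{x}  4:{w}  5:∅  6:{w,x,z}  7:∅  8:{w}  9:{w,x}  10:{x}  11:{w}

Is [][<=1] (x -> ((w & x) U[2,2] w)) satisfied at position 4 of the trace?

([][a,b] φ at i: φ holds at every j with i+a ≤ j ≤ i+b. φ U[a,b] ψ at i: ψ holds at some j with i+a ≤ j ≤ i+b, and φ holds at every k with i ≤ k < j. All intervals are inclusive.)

Check (x -> ((w & x) U[2,2] w)) at every j in [4,5]:
  j=4: antecedent false → ✓
  j=5: antecedent false → ✓
All positions satisfy it → formula holds.

True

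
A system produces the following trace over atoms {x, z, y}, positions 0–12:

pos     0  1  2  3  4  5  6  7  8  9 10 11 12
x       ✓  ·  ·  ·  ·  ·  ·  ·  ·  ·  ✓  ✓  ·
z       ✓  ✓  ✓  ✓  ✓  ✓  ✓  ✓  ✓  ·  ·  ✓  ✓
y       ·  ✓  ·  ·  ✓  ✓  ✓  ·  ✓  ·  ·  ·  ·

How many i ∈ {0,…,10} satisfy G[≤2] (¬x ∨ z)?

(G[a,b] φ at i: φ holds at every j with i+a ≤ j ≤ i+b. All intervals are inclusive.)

8

Evaluate at each i in [0,10]:
  i=0: ✓ (all of [0,2])
  i=1: ✓ (all of [1,3])
  i=2: ✓ (all of [2,4])
  i=3: ✓ (all of [3,5])
  i=4: ✓ (all of [4,6])
  i=5: ✓ (all of [5,7])
  i=6: ✓ (all of [6,8])
  i=7: ✓ (all of [7,9])
  i=8: ✗ (fails at j=10)
  i=9: ✗ (fails at j=10)
  i=10: ✗ (fails at j=10)
Positions where it holds: {0, 1, 2, 3, 4, 5, 6, 7} → 8.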